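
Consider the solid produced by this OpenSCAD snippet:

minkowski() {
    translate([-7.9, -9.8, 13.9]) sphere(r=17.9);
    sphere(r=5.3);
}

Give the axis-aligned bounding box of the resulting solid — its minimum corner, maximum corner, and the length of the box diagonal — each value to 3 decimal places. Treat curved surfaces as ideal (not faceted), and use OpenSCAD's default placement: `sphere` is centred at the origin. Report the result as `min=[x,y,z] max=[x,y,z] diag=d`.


min=[-31.100,-33.000,-9.300] max=[15.300,13.400,37.100] diag=80.367

A = translate([-7.9, -9.8, 13.9]) sphere(r=17.9) → bbox [-25.8,-27.7,-4] .. [10,8.1,31.8]
B = sphere(r=5.3) → bbox [-5.3,-5.3,-5.3] .. [5.3,5.3,5.3]
lo = A.lo+B.lo = [-25.8-5.3, -27.7-5.3, -4-5.3] = [-31.100,-33.000,-9.300]
hi = A.hi+B.hi = [10+5.3, 8.1+5.3, 31.8+5.3] = [15.300,13.400,37.100]
diag = √(46.4²+46.4²+46.4²) = √6458.88 = 80.367


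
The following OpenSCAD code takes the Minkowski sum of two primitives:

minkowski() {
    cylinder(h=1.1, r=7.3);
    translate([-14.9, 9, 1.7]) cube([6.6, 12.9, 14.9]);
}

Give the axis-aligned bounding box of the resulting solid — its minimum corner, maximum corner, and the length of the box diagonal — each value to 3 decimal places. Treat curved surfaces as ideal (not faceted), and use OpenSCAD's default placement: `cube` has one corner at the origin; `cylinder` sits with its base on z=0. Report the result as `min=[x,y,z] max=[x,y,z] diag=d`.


A = translate([-14.9, 9, 1.7]) cube([6.6, 12.9, 14.9]) → bbox [-14.9,9,1.7] .. [-8.3,21.9,16.6]
B = cylinder(h=1.1, r=7.3) → bbox [-7.3,-7.3,0] .. [7.3,7.3,1.1]
lo = A.lo+B.lo = [-14.9-7.3, 9-7.3, 1.7+0] = [-22.200,1.700,1.700]
hi = A.hi+B.hi = [-8.3+7.3, 21.9+7.3, 16.6+1.1] = [-1.000,29.200,17.700]
diag = √(21.2²+27.5²+16²) = √1461.69 = 38.232

min=[-22.200,1.700,1.700] max=[-1.000,29.200,17.700] diag=38.232


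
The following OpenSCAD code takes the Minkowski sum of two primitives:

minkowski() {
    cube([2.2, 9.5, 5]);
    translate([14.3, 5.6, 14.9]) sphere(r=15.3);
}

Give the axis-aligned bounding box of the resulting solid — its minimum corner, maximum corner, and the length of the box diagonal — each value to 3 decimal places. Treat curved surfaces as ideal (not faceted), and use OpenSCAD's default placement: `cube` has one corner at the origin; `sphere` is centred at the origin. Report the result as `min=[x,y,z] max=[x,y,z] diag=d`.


A = translate([14.3, 5.6, 14.9]) sphere(r=15.3) → bbox [-1,-9.7,-0.4] .. [29.6,20.9,30.2]
B = cube([2.2, 9.5, 5]) → bbox [0,0,0] .. [2.2,9.5,5]
lo = A.lo+B.lo = [-1+0, -9.7+0, -0.4+0] = [-1.000,-9.700,-0.400]
hi = A.hi+B.hi = [29.6+2.2, 20.9+9.5, 30.2+5] = [31.800,30.400,35.200]
diag = √(32.8²+40.1²+35.6²) = √3951.21 = 62.859

min=[-1.000,-9.700,-0.400] max=[31.800,30.400,35.200] diag=62.859


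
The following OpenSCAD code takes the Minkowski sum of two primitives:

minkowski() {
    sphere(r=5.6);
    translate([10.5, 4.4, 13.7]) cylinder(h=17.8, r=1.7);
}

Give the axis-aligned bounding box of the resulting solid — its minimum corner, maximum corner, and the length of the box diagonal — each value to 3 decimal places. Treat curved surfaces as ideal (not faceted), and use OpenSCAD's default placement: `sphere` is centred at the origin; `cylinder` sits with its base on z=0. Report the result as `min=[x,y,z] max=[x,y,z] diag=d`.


min=[3.200,-2.900,8.100] max=[17.800,11.700,37.100] diag=35.599

A = translate([10.5, 4.4, 13.7]) cylinder(h=17.8, r=1.7) → bbox [8.8,2.7,13.7] .. [12.2,6.1,31.5]
B = sphere(r=5.6) → bbox [-5.6,-5.6,-5.6] .. [5.6,5.6,5.6]
lo = A.lo+B.lo = [8.8-5.6, 2.7-5.6, 13.7-5.6] = [3.200,-2.900,8.100]
hi = A.hi+B.hi = [12.2+5.6, 6.1+5.6, 31.5+5.6] = [17.800,11.700,37.100]
diag = √(14.6²+14.6²+29²) = √1267.32 = 35.599


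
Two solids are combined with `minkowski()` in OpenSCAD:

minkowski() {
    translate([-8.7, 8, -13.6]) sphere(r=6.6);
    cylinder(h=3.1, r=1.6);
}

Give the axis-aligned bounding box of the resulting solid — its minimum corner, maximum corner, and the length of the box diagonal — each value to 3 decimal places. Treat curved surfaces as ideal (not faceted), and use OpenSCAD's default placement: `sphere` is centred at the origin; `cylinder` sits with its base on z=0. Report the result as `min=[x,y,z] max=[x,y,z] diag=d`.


min=[-16.900,-0.200,-20.200] max=[-0.500,16.200,-3.900] diag=28.348

A = translate([-8.7, 8, -13.6]) sphere(r=6.6) → bbox [-15.3,1.4,-20.2] .. [-2.1,14.6,-7]
B = cylinder(h=3.1, r=1.6) → bbox [-1.6,-1.6,0] .. [1.6,1.6,3.1]
lo = A.lo+B.lo = [-15.3-1.6, 1.4-1.6, -20.2+0] = [-16.900,-0.200,-20.200]
hi = A.hi+B.hi = [-2.1+1.6, 14.6+1.6, -7+3.1] = [-0.500,16.200,-3.900]
diag = √(16.4²+16.4²+16.3²) = √803.61 = 28.348


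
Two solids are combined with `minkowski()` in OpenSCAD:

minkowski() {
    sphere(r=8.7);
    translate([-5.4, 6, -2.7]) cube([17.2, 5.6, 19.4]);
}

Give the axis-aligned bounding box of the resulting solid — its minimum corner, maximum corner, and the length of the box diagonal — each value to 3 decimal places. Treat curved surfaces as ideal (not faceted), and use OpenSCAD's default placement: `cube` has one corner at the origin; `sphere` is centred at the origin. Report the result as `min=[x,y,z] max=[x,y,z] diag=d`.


A = translate([-5.4, 6, -2.7]) cube([17.2, 5.6, 19.4]) → bbox [-5.4,6,-2.7] .. [11.8,11.6,16.7]
B = sphere(r=8.7) → bbox [-8.7,-8.7,-8.7] .. [8.7,8.7,8.7]
lo = A.lo+B.lo = [-5.4-8.7, 6-8.7, -2.7-8.7] = [-14.100,-2.700,-11.400]
hi = A.hi+B.hi = [11.8+8.7, 11.6+8.7, 16.7+8.7] = [20.500,20.300,25.400]
diag = √(34.6²+23²+36.8²) = √3080.4 = 55.501

min=[-14.100,-2.700,-11.400] max=[20.500,20.300,25.400] diag=55.501


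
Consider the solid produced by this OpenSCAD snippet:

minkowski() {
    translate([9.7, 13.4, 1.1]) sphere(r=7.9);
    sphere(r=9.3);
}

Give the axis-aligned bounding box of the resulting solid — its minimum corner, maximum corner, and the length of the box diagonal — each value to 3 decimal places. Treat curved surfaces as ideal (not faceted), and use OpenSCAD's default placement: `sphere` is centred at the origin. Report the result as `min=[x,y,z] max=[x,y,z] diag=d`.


A = translate([9.7, 13.4, 1.1]) sphere(r=7.9) → bbox [1.8,5.5,-6.8] .. [17.6,21.3,9]
B = sphere(r=9.3) → bbox [-9.3,-9.3,-9.3] .. [9.3,9.3,9.3]
lo = A.lo+B.lo = [1.8-9.3, 5.5-9.3, -6.8-9.3] = [-7.500,-3.800,-16.100]
hi = A.hi+B.hi = [17.6+9.3, 21.3+9.3, 9+9.3] = [26.900,30.600,18.300]
diag = √(34.4²+34.4²+34.4²) = √3550.08 = 59.583

min=[-7.500,-3.800,-16.100] max=[26.900,30.600,18.300] diag=59.583


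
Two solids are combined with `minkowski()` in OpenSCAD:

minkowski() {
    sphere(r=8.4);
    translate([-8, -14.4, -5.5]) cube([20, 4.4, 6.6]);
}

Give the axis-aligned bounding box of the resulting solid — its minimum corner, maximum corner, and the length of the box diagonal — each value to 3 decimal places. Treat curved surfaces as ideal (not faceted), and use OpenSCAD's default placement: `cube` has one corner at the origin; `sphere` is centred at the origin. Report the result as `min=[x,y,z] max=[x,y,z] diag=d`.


A = translate([-8, -14.4, -5.5]) cube([20, 4.4, 6.6]) → bbox [-8,-14.4,-5.5] .. [12,-10,1.1]
B = sphere(r=8.4) → bbox [-8.4,-8.4,-8.4] .. [8.4,8.4,8.4]
lo = A.lo+B.lo = [-8-8.4, -14.4-8.4, -5.5-8.4] = [-16.400,-22.800,-13.900]
hi = A.hi+B.hi = [12+8.4, -10+8.4, 1.1+8.4] = [20.400,-1.600,9.500]
diag = √(36.8²+21.2²+23.4²) = √2351.24 = 48.490

min=[-16.400,-22.800,-13.900] max=[20.400,-1.600,9.500] diag=48.490


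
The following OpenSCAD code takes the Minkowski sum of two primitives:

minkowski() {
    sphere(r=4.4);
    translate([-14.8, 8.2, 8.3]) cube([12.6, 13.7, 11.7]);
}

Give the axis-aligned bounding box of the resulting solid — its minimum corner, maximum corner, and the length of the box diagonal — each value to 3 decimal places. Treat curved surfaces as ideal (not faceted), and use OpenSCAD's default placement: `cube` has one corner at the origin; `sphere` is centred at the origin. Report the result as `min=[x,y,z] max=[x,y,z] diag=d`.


min=[-19.200,3.800,3.900] max=[2.200,26.300,24.400] diag=37.208

A = translate([-14.8, 8.2, 8.3]) cube([12.6, 13.7, 11.7]) → bbox [-14.8,8.2,8.3] .. [-2.2,21.9,20]
B = sphere(r=4.4) → bbox [-4.4,-4.4,-4.4] .. [4.4,4.4,4.4]
lo = A.lo+B.lo = [-14.8-4.4, 8.2-4.4, 8.3-4.4] = [-19.200,3.800,3.900]
hi = A.hi+B.hi = [-2.2+4.4, 21.9+4.4, 20+4.4] = [2.200,26.300,24.400]
diag = √(21.4²+22.5²+20.5²) = √1384.46 = 37.208


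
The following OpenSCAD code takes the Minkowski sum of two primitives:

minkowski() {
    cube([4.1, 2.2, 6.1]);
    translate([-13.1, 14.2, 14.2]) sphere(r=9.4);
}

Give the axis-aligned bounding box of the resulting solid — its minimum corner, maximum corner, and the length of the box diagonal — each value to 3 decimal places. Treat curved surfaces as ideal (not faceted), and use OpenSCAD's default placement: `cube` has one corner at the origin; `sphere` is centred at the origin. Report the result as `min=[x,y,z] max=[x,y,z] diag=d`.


min=[-22.500,4.800,4.800] max=[0.400,25.800,29.700] diag=39.817

A = translate([-13.1, 14.2, 14.2]) sphere(r=9.4) → bbox [-22.5,4.8,4.8] .. [-3.7,23.6,23.6]
B = cube([4.1, 2.2, 6.1]) → bbox [0,0,0] .. [4.1,2.2,6.1]
lo = A.lo+B.lo = [-22.5+0, 4.8+0, 4.8+0] = [-22.500,4.800,4.800]
hi = A.hi+B.hi = [-3.7+4.1, 23.6+2.2, 23.6+6.1] = [0.400,25.800,29.700]
diag = √(22.9²+21²+24.9²) = √1585.42 = 39.817


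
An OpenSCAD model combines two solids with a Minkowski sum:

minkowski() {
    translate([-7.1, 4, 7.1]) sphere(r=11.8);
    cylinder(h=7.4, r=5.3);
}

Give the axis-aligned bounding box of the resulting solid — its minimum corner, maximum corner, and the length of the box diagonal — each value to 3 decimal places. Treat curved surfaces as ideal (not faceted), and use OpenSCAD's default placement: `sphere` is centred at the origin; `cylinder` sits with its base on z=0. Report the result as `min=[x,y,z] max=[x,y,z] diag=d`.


min=[-24.200,-13.100,-4.700] max=[10.000,21.100,26.300] diag=57.448

A = translate([-7.1, 4, 7.1]) sphere(r=11.8) → bbox [-18.9,-7.8,-4.7] .. [4.7,15.8,18.9]
B = cylinder(h=7.4, r=5.3) → bbox [-5.3,-5.3,0] .. [5.3,5.3,7.4]
lo = A.lo+B.lo = [-18.9-5.3, -7.8-5.3, -4.7+0] = [-24.200,-13.100,-4.700]
hi = A.hi+B.hi = [4.7+5.3, 15.8+5.3, 18.9+7.4] = [10.000,21.100,26.300]
diag = √(34.2²+34.2²+31²) = √3300.28 = 57.448


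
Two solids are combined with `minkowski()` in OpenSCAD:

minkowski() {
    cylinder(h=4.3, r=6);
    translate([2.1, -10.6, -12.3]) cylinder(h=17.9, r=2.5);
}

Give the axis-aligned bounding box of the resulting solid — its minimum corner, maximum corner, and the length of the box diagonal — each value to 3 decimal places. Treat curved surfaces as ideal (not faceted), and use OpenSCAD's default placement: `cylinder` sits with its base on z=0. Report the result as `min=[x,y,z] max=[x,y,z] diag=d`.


min=[-6.400,-19.100,-12.300] max=[10.600,-2.100,9.900] diag=32.724

A = translate([2.1, -10.6, -12.3]) cylinder(h=17.9, r=2.5) → bbox [-0.4,-13.1,-12.3] .. [4.6,-8.1,5.6]
B = cylinder(h=4.3, r=6) → bbox [-6,-6,0] .. [6,6,4.3]
lo = A.lo+B.lo = [-0.4-6, -13.1-6, -12.3+0] = [-6.400,-19.100,-12.300]
hi = A.hi+B.hi = [4.6+6, -8.1+6, 5.6+4.3] = [10.600,-2.100,9.900]
diag = √(17²+17²+22.2²) = √1070.84 = 32.724


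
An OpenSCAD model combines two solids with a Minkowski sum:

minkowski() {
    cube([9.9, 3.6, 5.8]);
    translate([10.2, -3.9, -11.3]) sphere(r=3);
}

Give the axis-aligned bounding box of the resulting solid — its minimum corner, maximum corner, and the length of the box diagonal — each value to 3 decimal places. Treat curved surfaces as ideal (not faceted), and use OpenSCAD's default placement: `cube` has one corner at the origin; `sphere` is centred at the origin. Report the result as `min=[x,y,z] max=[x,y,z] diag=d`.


min=[7.200,-6.900,-14.300] max=[23.100,2.700,-2.500] diag=22.005

A = translate([10.2, -3.9, -11.3]) sphere(r=3) → bbox [7.2,-6.9,-14.3] .. [13.2,-0.9,-8.3]
B = cube([9.9, 3.6, 5.8]) → bbox [0,0,0] .. [9.9,3.6,5.8]
lo = A.lo+B.lo = [7.2+0, -6.9+0, -14.3+0] = [7.200,-6.900,-14.300]
hi = A.hi+B.hi = [13.2+9.9, -0.9+3.6, -8.3+5.8] = [23.100,2.700,-2.500]
diag = √(15.9²+9.6²+11.8²) = √484.21 = 22.005


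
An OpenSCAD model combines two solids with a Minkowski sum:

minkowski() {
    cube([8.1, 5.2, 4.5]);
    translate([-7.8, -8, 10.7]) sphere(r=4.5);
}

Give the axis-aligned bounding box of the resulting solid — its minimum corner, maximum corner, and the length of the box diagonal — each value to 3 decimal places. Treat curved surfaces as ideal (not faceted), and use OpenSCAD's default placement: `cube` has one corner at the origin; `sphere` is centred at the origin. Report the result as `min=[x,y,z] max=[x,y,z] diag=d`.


A = translate([-7.8, -8, 10.7]) sphere(r=4.5) → bbox [-12.3,-12.5,6.2] .. [-3.3,-3.5,15.2]
B = cube([8.1, 5.2, 4.5]) → bbox [0,0,0] .. [8.1,5.2,4.5]
lo = A.lo+B.lo = [-12.3+0, -12.5+0, 6.2+0] = [-12.300,-12.500,6.200]
hi = A.hi+B.hi = [-3.3+8.1, -3.5+5.2, 15.2+4.5] = [4.800,1.700,19.700]
diag = √(17.1²+14.2²+13.5²) = √676.3 = 26.006

min=[-12.300,-12.500,6.200] max=[4.800,1.700,19.700] diag=26.006


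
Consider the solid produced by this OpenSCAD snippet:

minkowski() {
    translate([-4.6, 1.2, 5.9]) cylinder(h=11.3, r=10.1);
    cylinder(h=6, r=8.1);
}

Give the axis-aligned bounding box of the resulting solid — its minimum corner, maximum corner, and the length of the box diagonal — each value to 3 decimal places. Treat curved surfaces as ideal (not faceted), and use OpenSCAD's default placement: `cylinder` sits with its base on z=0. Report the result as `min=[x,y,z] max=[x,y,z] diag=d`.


min=[-22.800,-17.000,5.900] max=[13.600,19.400,23.200] diag=54.307

A = translate([-4.6, 1.2, 5.9]) cylinder(h=11.3, r=10.1) → bbox [-14.7,-8.9,5.9] .. [5.5,11.3,17.2]
B = cylinder(h=6, r=8.1) → bbox [-8.1,-8.1,0] .. [8.1,8.1,6]
lo = A.lo+B.lo = [-14.7-8.1, -8.9-8.1, 5.9+0] = [-22.800,-17.000,5.900]
hi = A.hi+B.hi = [5.5+8.1, 11.3+8.1, 17.2+6] = [13.600,19.400,23.200]
diag = √(36.4²+36.4²+17.3²) = √2949.21 = 54.307


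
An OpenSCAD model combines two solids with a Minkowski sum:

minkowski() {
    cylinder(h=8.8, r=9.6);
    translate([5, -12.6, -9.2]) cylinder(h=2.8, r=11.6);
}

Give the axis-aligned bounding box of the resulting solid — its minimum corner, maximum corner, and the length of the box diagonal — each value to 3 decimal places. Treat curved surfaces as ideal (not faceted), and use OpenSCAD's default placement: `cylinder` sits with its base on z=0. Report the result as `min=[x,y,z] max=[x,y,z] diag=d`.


min=[-16.200,-33.800,-9.200] max=[26.200,8.600,2.400] diag=61.074

A = translate([5, -12.6, -9.2]) cylinder(h=2.8, r=11.6) → bbox [-6.6,-24.2,-9.2] .. [16.6,-1,-6.4]
B = cylinder(h=8.8, r=9.6) → bbox [-9.6,-9.6,0] .. [9.6,9.6,8.8]
lo = A.lo+B.lo = [-6.6-9.6, -24.2-9.6, -9.2+0] = [-16.200,-33.800,-9.200]
hi = A.hi+B.hi = [16.6+9.6, -1+9.6, -6.4+8.8] = [26.200,8.600,2.400]
diag = √(42.4²+42.4²+11.6²) = √3730.08 = 61.074


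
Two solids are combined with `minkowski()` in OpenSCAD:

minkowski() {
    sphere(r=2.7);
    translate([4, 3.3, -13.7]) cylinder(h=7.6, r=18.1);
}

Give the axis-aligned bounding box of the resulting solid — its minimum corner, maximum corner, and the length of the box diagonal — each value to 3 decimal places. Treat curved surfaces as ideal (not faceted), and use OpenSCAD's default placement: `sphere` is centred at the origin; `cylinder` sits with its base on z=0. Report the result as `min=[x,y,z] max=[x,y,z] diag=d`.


min=[-16.800,-17.500,-16.400] max=[24.800,24.100,-3.400] diag=60.250

A = translate([4, 3.3, -13.7]) cylinder(h=7.6, r=18.1) → bbox [-14.1,-14.8,-13.7] .. [22.1,21.4,-6.1]
B = sphere(r=2.7) → bbox [-2.7,-2.7,-2.7] .. [2.7,2.7,2.7]
lo = A.lo+B.lo = [-14.1-2.7, -14.8-2.7, -13.7-2.7] = [-16.800,-17.500,-16.400]
hi = A.hi+B.hi = [22.1+2.7, 21.4+2.7, -6.1+2.7] = [24.800,24.100,-3.400]
diag = √(41.6²+41.6²+13²) = √3630.12 = 60.250


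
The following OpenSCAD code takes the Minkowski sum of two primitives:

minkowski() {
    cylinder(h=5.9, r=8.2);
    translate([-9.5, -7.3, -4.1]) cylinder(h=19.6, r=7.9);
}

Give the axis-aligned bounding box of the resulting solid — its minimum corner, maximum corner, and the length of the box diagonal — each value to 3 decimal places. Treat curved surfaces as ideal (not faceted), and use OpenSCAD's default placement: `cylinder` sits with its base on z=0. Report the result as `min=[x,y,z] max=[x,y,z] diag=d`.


A = translate([-9.5, -7.3, -4.1]) cylinder(h=19.6, r=7.9) → bbox [-17.4,-15.2,-4.1] .. [-1.6,0.6,15.5]
B = cylinder(h=5.9, r=8.2) → bbox [-8.2,-8.2,0] .. [8.2,8.2,5.9]
lo = A.lo+B.lo = [-17.4-8.2, -15.2-8.2, -4.1+0] = [-25.600,-23.400,-4.100]
hi = A.hi+B.hi = [-1.6+8.2, 0.6+8.2, 15.5+5.9] = [6.600,8.800,21.400]
diag = √(32.2²+32.2²+25.5²) = √2723.93 = 52.191

min=[-25.600,-23.400,-4.100] max=[6.600,8.800,21.400] diag=52.191


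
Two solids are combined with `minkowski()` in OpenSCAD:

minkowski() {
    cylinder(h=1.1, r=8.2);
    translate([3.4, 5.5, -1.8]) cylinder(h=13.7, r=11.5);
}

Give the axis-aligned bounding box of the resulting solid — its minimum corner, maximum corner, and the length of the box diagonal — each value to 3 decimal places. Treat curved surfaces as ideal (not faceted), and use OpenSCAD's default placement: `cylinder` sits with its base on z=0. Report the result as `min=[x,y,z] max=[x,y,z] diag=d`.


A = translate([3.4, 5.5, -1.8]) cylinder(h=13.7, r=11.5) → bbox [-8.1,-6,-1.8] .. [14.9,17,11.9]
B = cylinder(h=1.1, r=8.2) → bbox [-8.2,-8.2,0] .. [8.2,8.2,1.1]
lo = A.lo+B.lo = [-8.1-8.2, -6-8.2, -1.8+0] = [-16.300,-14.200,-1.800]
hi = A.hi+B.hi = [14.9+8.2, 17+8.2, 11.9+1.1] = [23.100,25.200,13.000]
diag = √(39.4²+39.4²+14.8²) = √3323.76 = 57.652

min=[-16.300,-14.200,-1.800] max=[23.100,25.200,13.000] diag=57.652


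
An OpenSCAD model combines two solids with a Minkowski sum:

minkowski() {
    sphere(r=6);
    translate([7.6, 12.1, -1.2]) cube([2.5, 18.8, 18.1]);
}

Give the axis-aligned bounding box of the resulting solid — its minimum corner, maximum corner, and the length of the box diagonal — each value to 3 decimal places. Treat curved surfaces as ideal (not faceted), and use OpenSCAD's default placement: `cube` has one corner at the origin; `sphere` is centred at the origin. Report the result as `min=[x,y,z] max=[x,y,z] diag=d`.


min=[1.600,6.100,-7.200] max=[16.100,36.900,22.900] diag=45.441

A = translate([7.6, 12.1, -1.2]) cube([2.5, 18.8, 18.1]) → bbox [7.6,12.1,-1.2] .. [10.1,30.9,16.9]
B = sphere(r=6) → bbox [-6,-6,-6] .. [6,6,6]
lo = A.lo+B.lo = [7.6-6, 12.1-6, -1.2-6] = [1.600,6.100,-7.200]
hi = A.hi+B.hi = [10.1+6, 30.9+6, 16.9+6] = [16.100,36.900,22.900]
diag = √(14.5²+30.8²+30.1²) = √2064.9 = 45.441


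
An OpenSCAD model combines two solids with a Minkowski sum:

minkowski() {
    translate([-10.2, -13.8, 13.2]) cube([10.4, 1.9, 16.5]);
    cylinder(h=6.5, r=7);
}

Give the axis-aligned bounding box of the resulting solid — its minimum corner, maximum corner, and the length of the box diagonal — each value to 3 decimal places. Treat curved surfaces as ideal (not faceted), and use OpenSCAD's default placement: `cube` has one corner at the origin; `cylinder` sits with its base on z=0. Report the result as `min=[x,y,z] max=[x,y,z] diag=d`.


min=[-17.200,-20.800,13.200] max=[7.200,-4.900,36.200] diag=37.110

A = translate([-10.2, -13.8, 13.2]) cube([10.4, 1.9, 16.5]) → bbox [-10.2,-13.8,13.2] .. [0.2,-11.9,29.7]
B = cylinder(h=6.5, r=7) → bbox [-7,-7,0] .. [7,7,6.5]
lo = A.lo+B.lo = [-10.2-7, -13.8-7, 13.2+0] = [-17.200,-20.800,13.200]
hi = A.hi+B.hi = [0.2+7, -11.9+7, 29.7+6.5] = [7.200,-4.900,36.200]
diag = √(24.4²+15.9²+23²) = √1377.17 = 37.110


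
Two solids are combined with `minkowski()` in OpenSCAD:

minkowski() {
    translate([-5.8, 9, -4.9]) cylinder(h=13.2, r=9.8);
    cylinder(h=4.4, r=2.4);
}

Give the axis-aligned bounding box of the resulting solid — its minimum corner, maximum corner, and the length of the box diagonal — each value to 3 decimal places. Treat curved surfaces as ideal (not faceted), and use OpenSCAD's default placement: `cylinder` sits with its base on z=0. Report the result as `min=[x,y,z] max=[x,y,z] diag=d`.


A = translate([-5.8, 9, -4.9]) cylinder(h=13.2, r=9.8) → bbox [-15.6,-0.8,-4.9] .. [4,18.8,8.3]
B = cylinder(h=4.4, r=2.4) → bbox [-2.4,-2.4,0] .. [2.4,2.4,4.4]
lo = A.lo+B.lo = [-15.6-2.4, -0.8-2.4, -4.9+0] = [-18.000,-3.200,-4.900]
hi = A.hi+B.hi = [4+2.4, 18.8+2.4, 8.3+4.4] = [6.400,21.200,12.700]
diag = √(24.4²+24.4²+17.6²) = √1500.48 = 38.736

min=[-18.000,-3.200,-4.900] max=[6.400,21.200,12.700] diag=38.736


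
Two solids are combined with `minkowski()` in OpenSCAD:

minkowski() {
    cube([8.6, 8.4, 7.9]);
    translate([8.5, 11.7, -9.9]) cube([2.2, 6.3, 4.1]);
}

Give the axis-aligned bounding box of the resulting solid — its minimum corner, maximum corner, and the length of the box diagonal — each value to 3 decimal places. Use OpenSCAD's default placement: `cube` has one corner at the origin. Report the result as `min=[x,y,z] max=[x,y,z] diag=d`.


min=[8.500,11.700,-9.900] max=[19.300,26.400,2.100] diag=21.834

A = translate([8.5, 11.7, -9.9]) cube([2.2, 6.3, 4.1]) → bbox [8.5,11.7,-9.9] .. [10.7,18,-5.8]
B = cube([8.6, 8.4, 7.9]) → bbox [0,0,0] .. [8.6,8.4,7.9]
lo = A.lo+B.lo = [8.5+0, 11.7+0, -9.9+0] = [8.500,11.700,-9.900]
hi = A.hi+B.hi = [10.7+8.6, 18+8.4, -5.8+7.9] = [19.300,26.400,2.100]
diag = √(10.8²+14.7²+12²) = √476.73 = 21.834


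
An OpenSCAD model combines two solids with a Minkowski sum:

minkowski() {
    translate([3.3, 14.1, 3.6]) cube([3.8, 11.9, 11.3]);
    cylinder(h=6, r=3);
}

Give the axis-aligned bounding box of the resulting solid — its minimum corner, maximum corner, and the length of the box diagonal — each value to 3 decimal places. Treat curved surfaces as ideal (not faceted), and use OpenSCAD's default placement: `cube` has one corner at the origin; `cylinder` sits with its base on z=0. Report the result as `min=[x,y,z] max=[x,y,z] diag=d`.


A = translate([3.3, 14.1, 3.6]) cube([3.8, 11.9, 11.3]) → bbox [3.3,14.1,3.6] .. [7.1,26,14.9]
B = cylinder(h=6, r=3) → bbox [-3,-3,0] .. [3,3,6]
lo = A.lo+B.lo = [3.3-3, 14.1-3, 3.6+0] = [0.300,11.100,3.600]
hi = A.hi+B.hi = [7.1+3, 26+3, 14.9+6] = [10.100,29.000,20.900]
diag = √(9.8²+17.9²+17.3²) = √715.74 = 26.753

min=[0.300,11.100,3.600] max=[10.100,29.000,20.900] diag=26.753


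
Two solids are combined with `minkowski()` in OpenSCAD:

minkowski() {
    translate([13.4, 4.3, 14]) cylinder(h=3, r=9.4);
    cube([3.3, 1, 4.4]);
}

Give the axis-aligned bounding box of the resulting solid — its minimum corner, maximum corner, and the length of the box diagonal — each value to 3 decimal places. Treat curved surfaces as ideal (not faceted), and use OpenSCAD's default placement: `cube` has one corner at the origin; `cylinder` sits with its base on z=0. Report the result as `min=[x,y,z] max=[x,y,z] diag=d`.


min=[4.000,-5.100,14.000] max=[26.100,14.700,21.400] diag=30.581

A = translate([13.4, 4.3, 14]) cylinder(h=3, r=9.4) → bbox [4,-5.1,14] .. [22.8,13.7,17]
B = cube([3.3, 1, 4.4]) → bbox [0,0,0] .. [3.3,1,4.4]
lo = A.lo+B.lo = [4+0, -5.1+0, 14+0] = [4.000,-5.100,14.000]
hi = A.hi+B.hi = [22.8+3.3, 13.7+1, 17+4.4] = [26.100,14.700,21.400]
diag = √(22.1²+19.8²+7.4²) = √935.21 = 30.581


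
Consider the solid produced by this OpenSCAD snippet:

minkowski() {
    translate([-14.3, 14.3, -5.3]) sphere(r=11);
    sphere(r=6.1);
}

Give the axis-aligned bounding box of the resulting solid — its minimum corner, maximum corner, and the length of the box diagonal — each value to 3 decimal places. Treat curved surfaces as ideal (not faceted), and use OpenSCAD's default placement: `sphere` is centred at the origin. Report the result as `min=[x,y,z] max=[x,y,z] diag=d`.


A = translate([-14.3, 14.3, -5.3]) sphere(r=11) → bbox [-25.3,3.3,-16.3] .. [-3.3,25.3,5.7]
B = sphere(r=6.1) → bbox [-6.1,-6.1,-6.1] .. [6.1,6.1,6.1]
lo = A.lo+B.lo = [-25.3-6.1, 3.3-6.1, -16.3-6.1] = [-31.400,-2.800,-22.400]
hi = A.hi+B.hi = [-3.3+6.1, 25.3+6.1, 5.7+6.1] = [2.800,31.400,11.800]
diag = √(34.2²+34.2²+34.2²) = √3508.92 = 59.236

min=[-31.400,-2.800,-22.400] max=[2.800,31.400,11.800] diag=59.236


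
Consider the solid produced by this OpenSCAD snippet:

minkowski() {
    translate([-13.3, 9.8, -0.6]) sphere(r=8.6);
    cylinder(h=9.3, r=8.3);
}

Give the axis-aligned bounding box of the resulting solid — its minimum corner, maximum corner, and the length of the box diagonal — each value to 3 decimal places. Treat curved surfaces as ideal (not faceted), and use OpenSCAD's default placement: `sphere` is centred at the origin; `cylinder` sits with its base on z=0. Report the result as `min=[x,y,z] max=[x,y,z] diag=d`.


min=[-30.200,-7.100,-9.200] max=[3.600,26.700,17.300] diag=54.655

A = translate([-13.3, 9.8, -0.6]) sphere(r=8.6) → bbox [-21.9,1.2,-9.2] .. [-4.7,18.4,8]
B = cylinder(h=9.3, r=8.3) → bbox [-8.3,-8.3,0] .. [8.3,8.3,9.3]
lo = A.lo+B.lo = [-21.9-8.3, 1.2-8.3, -9.2+0] = [-30.200,-7.100,-9.200]
hi = A.hi+B.hi = [-4.7+8.3, 18.4+8.3, 8+9.3] = [3.600,26.700,17.300]
diag = √(33.8²+33.8²+26.5²) = √2987.13 = 54.655


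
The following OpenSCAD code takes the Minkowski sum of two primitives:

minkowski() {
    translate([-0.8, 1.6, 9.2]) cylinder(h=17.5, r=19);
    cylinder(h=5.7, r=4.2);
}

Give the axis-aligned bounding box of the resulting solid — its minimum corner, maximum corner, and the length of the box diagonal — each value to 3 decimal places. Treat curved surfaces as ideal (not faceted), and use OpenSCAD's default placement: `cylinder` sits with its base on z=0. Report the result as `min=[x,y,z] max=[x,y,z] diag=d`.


min=[-24.000,-21.600,9.200] max=[22.400,24.800,32.400] diag=69.600

A = translate([-0.8, 1.6, 9.2]) cylinder(h=17.5, r=19) → bbox [-19.8,-17.4,9.2] .. [18.2,20.6,26.7]
B = cylinder(h=5.7, r=4.2) → bbox [-4.2,-4.2,0] .. [4.2,4.2,5.7]
lo = A.lo+B.lo = [-19.8-4.2, -17.4-4.2, 9.2+0] = [-24.000,-21.600,9.200]
hi = A.hi+B.hi = [18.2+4.2, 20.6+4.2, 26.7+5.7] = [22.400,24.800,32.400]
diag = √(46.4²+46.4²+23.2²) = √4844.16 = 69.600


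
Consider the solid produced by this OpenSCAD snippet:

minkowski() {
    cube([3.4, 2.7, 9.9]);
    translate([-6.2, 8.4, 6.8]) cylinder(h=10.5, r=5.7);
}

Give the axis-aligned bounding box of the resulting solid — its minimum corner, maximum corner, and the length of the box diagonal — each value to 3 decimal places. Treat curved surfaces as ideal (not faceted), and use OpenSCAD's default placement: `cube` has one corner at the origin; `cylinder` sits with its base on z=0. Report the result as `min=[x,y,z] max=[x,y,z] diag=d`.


A = translate([-6.2, 8.4, 6.8]) cylinder(h=10.5, r=5.7) → bbox [-11.9,2.7,6.8] .. [-0.5,14.1,17.3]
B = cube([3.4, 2.7, 9.9]) → bbox [0,0,0] .. [3.4,2.7,9.9]
lo = A.lo+B.lo = [-11.9+0, 2.7+0, 6.8+0] = [-11.900,2.700,6.800]
hi = A.hi+B.hi = [-0.5+3.4, 14.1+2.7, 17.3+9.9] = [2.900,16.800,27.200]
diag = √(14.8²+14.1²+20.4²) = √834.01 = 28.879

min=[-11.900,2.700,6.800] max=[2.900,16.800,27.200] diag=28.879


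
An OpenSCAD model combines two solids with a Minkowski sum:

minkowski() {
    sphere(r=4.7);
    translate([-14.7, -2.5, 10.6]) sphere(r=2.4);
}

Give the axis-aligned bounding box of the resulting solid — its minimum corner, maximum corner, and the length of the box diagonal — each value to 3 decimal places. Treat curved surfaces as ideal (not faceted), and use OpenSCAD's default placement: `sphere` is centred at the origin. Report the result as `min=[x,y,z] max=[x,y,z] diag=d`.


min=[-21.800,-9.600,3.500] max=[-7.600,4.600,17.700] diag=24.595

A = translate([-14.7, -2.5, 10.6]) sphere(r=2.4) → bbox [-17.1,-4.9,8.2] .. [-12.3,-0.1,13]
B = sphere(r=4.7) → bbox [-4.7,-4.7,-4.7] .. [4.7,4.7,4.7]
lo = A.lo+B.lo = [-17.1-4.7, -4.9-4.7, 8.2-4.7] = [-21.800,-9.600,3.500]
hi = A.hi+B.hi = [-12.3+4.7, -0.1+4.7, 13+4.7] = [-7.600,4.600,17.700]
diag = √(14.2²+14.2²+14.2²) = √604.92 = 24.595


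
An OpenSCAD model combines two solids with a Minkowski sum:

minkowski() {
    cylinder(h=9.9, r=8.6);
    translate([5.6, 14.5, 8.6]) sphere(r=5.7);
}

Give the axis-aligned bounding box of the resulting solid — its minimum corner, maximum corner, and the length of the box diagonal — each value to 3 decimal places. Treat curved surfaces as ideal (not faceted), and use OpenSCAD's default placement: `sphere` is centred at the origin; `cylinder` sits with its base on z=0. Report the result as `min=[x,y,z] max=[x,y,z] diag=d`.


min=[-8.700,0.200,2.900] max=[19.900,28.800,24.200] diag=45.712

A = translate([5.6, 14.5, 8.6]) sphere(r=5.7) → bbox [-0.1,8.8,2.9] .. [11.3,20.2,14.3]
B = cylinder(h=9.9, r=8.6) → bbox [-8.6,-8.6,0] .. [8.6,8.6,9.9]
lo = A.lo+B.lo = [-0.1-8.6, 8.8-8.6, 2.9+0] = [-8.700,0.200,2.900]
hi = A.hi+B.hi = [11.3+8.6, 20.2+8.6, 14.3+9.9] = [19.900,28.800,24.200]
diag = √(28.6²+28.6²+21.3²) = √2089.61 = 45.712


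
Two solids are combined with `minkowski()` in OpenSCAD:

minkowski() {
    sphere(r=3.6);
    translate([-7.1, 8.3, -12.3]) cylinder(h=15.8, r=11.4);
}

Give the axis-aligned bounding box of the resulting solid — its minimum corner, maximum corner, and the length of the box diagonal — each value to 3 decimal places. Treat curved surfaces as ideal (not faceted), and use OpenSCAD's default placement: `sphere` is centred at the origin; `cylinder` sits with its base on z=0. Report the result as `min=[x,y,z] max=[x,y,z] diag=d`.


A = translate([-7.1, 8.3, -12.3]) cylinder(h=15.8, r=11.4) → bbox [-18.5,-3.1,-12.3] .. [4.3,19.7,3.5]
B = sphere(r=3.6) → bbox [-3.6,-3.6,-3.6] .. [3.6,3.6,3.6]
lo = A.lo+B.lo = [-18.5-3.6, -3.1-3.6, -12.3-3.6] = [-22.100,-6.700,-15.900]
hi = A.hi+B.hi = [4.3+3.6, 19.7+3.6, 3.5+3.6] = [7.900,23.300,7.100]
diag = √(30²+30²+23²) = √2329 = 48.260

min=[-22.100,-6.700,-15.900] max=[7.900,23.300,7.100] diag=48.260


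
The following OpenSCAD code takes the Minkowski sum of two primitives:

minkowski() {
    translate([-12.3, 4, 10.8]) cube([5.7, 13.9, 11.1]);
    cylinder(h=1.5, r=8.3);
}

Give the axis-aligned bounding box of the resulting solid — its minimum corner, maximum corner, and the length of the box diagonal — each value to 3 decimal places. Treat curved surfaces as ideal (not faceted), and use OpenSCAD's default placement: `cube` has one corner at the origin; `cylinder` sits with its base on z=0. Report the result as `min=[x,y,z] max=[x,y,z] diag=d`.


A = translate([-12.3, 4, 10.8]) cube([5.7, 13.9, 11.1]) → bbox [-12.3,4,10.8] .. [-6.6,17.9,21.9]
B = cylinder(h=1.5, r=8.3) → bbox [-8.3,-8.3,0] .. [8.3,8.3,1.5]
lo = A.lo+B.lo = [-12.3-8.3, 4-8.3, 10.8+0] = [-20.600,-4.300,10.800]
hi = A.hi+B.hi = [-6.6+8.3, 17.9+8.3, 21.9+1.5] = [1.700,26.200,23.400]
diag = √(22.3²+30.5²+12.6²) = √1586.3 = 39.828

min=[-20.600,-4.300,10.800] max=[1.700,26.200,23.400] diag=39.828


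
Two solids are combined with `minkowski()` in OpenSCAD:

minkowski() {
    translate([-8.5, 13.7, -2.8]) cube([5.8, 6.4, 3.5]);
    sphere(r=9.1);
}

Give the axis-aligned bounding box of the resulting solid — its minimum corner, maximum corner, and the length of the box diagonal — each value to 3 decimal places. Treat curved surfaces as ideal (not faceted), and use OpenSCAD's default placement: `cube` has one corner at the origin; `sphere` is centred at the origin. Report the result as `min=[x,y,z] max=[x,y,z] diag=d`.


min=[-17.600,4.600,-11.900] max=[6.400,29.200,9.800] diag=40.645

A = translate([-8.5, 13.7, -2.8]) cube([5.8, 6.4, 3.5]) → bbox [-8.5,13.7,-2.8] .. [-2.7,20.1,0.7]
B = sphere(r=9.1) → bbox [-9.1,-9.1,-9.1] .. [9.1,9.1,9.1]
lo = A.lo+B.lo = [-8.5-9.1, 13.7-9.1, -2.8-9.1] = [-17.600,4.600,-11.900]
hi = A.hi+B.hi = [-2.7+9.1, 20.1+9.1, 0.7+9.1] = [6.400,29.200,9.800]
diag = √(24²+24.6²+21.7²) = √1652.05 = 40.645


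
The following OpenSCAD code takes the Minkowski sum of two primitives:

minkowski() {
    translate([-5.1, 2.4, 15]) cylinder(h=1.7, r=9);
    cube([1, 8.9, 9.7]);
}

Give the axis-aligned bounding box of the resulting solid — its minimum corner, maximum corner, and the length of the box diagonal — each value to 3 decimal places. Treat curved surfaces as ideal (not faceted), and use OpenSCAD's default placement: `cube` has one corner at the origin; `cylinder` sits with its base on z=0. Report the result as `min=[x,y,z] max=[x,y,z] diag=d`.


A = translate([-5.1, 2.4, 15]) cylinder(h=1.7, r=9) → bbox [-14.1,-6.6,15] .. [3.9,11.4,16.7]
B = cube([1, 8.9, 9.7]) → bbox [0,0,0] .. [1,8.9,9.7]
lo = A.lo+B.lo = [-14.1+0, -6.6+0, 15+0] = [-14.100,-6.600,15.000]
hi = A.hi+B.hi = [3.9+1, 11.4+8.9, 16.7+9.7] = [4.900,20.300,26.400]
diag = √(19²+26.9²+11.4²) = √1214.57 = 34.851

min=[-14.100,-6.600,15.000] max=[4.900,20.300,26.400] diag=34.851


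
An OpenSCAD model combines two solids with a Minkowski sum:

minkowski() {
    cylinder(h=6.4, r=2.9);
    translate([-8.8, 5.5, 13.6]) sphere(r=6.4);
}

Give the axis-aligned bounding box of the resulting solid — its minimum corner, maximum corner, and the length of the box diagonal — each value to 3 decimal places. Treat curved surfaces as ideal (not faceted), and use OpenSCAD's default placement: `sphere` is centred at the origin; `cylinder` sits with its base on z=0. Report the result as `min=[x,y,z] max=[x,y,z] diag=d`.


A = translate([-8.8, 5.5, 13.6]) sphere(r=6.4) → bbox [-15.2,-0.9,7.2] .. [-2.4,11.9,20]
B = cylinder(h=6.4, r=2.9) → bbox [-2.9,-2.9,0] .. [2.9,2.9,6.4]
lo = A.lo+B.lo = [-15.2-2.9, -0.9-2.9, 7.2+0] = [-18.100,-3.800,7.200]
hi = A.hi+B.hi = [-2.4+2.9, 11.9+2.9, 20+6.4] = [0.500,14.800,26.400]
diag = √(18.6²+18.6²+19.2²) = √1060.56 = 32.566

min=[-18.100,-3.800,7.200] max=[0.500,14.800,26.400] diag=32.566


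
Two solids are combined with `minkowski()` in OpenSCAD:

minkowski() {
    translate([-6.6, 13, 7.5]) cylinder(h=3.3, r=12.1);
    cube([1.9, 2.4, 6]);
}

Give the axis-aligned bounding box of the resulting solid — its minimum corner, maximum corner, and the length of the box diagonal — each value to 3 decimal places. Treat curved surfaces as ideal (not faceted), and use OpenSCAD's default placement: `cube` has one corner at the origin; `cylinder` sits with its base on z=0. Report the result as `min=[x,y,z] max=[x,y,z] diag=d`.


A = translate([-6.6, 13, 7.5]) cylinder(h=3.3, r=12.1) → bbox [-18.7,0.9,7.5] .. [5.5,25.1,10.8]
B = cube([1.9, 2.4, 6]) → bbox [0,0,0] .. [1.9,2.4,6]
lo = A.lo+B.lo = [-18.7+0, 0.9+0, 7.5+0] = [-18.700,0.900,7.500]
hi = A.hi+B.hi = [5.5+1.9, 25.1+2.4, 10.8+6] = [7.400,27.500,16.800]
diag = √(26.1²+26.6²+9.3²) = √1475.26 = 38.409

min=[-18.700,0.900,7.500] max=[7.400,27.500,16.800] diag=38.409


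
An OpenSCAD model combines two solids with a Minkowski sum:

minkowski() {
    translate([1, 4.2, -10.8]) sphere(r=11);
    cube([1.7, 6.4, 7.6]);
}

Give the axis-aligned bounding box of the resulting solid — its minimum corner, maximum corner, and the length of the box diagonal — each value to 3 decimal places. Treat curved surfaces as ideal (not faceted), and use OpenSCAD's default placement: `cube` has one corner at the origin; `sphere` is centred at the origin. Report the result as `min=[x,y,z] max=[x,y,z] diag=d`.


A = translate([1, 4.2, -10.8]) sphere(r=11) → bbox [-10,-6.8,-21.8] .. [12,15.2,0.2]
B = cube([1.7, 6.4, 7.6]) → bbox [0,0,0] .. [1.7,6.4,7.6]
lo = A.lo+B.lo = [-10+0, -6.8+0, -21.8+0] = [-10.000,-6.800,-21.800]
hi = A.hi+B.hi = [12+1.7, 15.2+6.4, 0.2+7.6] = [13.700,21.600,7.800]
diag = √(23.7²+28.4²+29.6²) = √2244.41 = 47.375

min=[-10.000,-6.800,-21.800] max=[13.700,21.600,7.800] diag=47.375


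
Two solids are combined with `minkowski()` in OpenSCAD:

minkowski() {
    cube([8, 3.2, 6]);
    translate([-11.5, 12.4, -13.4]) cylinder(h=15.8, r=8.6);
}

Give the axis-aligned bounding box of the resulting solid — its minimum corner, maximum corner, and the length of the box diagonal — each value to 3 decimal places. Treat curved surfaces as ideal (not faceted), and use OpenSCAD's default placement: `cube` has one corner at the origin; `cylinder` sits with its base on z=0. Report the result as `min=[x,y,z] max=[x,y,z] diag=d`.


min=[-20.100,3.800,-13.400] max=[5.100,24.200,8.400] diag=39.070

A = translate([-11.5, 12.4, -13.4]) cylinder(h=15.8, r=8.6) → bbox [-20.1,3.8,-13.4] .. [-2.9,21,2.4]
B = cube([8, 3.2, 6]) → bbox [0,0,0] .. [8,3.2,6]
lo = A.lo+B.lo = [-20.1+0, 3.8+0, -13.4+0] = [-20.100,3.800,-13.400]
hi = A.hi+B.hi = [-2.9+8, 21+3.2, 2.4+6] = [5.100,24.200,8.400]
diag = √(25.2²+20.4²+21.8²) = √1526.44 = 39.070


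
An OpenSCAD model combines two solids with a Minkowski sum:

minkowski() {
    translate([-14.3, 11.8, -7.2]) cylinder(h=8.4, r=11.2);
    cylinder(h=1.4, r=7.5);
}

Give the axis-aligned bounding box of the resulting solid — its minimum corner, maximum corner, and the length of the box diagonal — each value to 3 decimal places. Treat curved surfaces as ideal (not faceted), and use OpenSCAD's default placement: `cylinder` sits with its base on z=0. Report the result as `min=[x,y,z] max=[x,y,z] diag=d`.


min=[-33.000,-6.900,-7.200] max=[4.400,30.500,2.600] diag=53.792

A = translate([-14.3, 11.8, -7.2]) cylinder(h=8.4, r=11.2) → bbox [-25.5,0.6,-7.2] .. [-3.1,23,1.2]
B = cylinder(h=1.4, r=7.5) → bbox [-7.5,-7.5,0] .. [7.5,7.5,1.4]
lo = A.lo+B.lo = [-25.5-7.5, 0.6-7.5, -7.2+0] = [-33.000,-6.900,-7.200]
hi = A.hi+B.hi = [-3.1+7.5, 23+7.5, 1.2+1.4] = [4.400,30.500,2.600]
diag = √(37.4²+37.4²+9.8²) = √2893.56 = 53.792


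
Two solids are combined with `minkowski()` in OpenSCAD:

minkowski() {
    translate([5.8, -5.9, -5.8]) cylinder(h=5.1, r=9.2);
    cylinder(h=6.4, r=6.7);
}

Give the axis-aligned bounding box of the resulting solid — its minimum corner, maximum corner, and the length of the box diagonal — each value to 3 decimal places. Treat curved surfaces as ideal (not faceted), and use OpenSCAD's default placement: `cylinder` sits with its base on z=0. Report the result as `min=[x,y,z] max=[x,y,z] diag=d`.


A = translate([5.8, -5.9, -5.8]) cylinder(h=5.1, r=9.2) → bbox [-3.4,-15.1,-5.8] .. [15,3.3,-0.7]
B = cylinder(h=6.4, r=6.7) → bbox [-6.7,-6.7,0] .. [6.7,6.7,6.4]
lo = A.lo+B.lo = [-3.4-6.7, -15.1-6.7, -5.8+0] = [-10.100,-21.800,-5.800]
hi = A.hi+B.hi = [15+6.7, 3.3+6.7, -0.7+6.4] = [21.700,10.000,5.700]
diag = √(31.8²+31.8²+11.5²) = √2154.73 = 46.419

min=[-10.100,-21.800,-5.800] max=[21.700,10.000,5.700] diag=46.419


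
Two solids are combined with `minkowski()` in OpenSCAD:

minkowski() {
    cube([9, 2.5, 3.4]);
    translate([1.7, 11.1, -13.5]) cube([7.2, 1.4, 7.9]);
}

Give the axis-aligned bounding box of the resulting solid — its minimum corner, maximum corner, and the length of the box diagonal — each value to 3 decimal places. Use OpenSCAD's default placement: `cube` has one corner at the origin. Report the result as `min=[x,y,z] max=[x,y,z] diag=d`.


min=[1.700,11.100,-13.500] max=[17.900,15.000,-2.200] diag=20.133

A = translate([1.7, 11.1, -13.5]) cube([7.2, 1.4, 7.9]) → bbox [1.7,11.1,-13.5] .. [8.9,12.5,-5.6]
B = cube([9, 2.5, 3.4]) → bbox [0,0,0] .. [9,2.5,3.4]
lo = A.lo+B.lo = [1.7+0, 11.1+0, -13.5+0] = [1.700,11.100,-13.500]
hi = A.hi+B.hi = [8.9+9, 12.5+2.5, -5.6+3.4] = [17.900,15.000,-2.200]
diag = √(16.2²+3.9²+11.3²) = √405.34 = 20.133


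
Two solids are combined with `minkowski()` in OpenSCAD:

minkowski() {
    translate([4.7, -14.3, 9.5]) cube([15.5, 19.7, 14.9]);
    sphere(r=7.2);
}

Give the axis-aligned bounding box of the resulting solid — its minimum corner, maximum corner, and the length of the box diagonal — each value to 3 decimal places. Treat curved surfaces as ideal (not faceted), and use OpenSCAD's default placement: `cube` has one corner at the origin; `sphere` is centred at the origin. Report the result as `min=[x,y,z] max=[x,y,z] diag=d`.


min=[-2.500,-21.500,2.300] max=[27.400,12.600,31.600] diag=53.994

A = translate([4.7, -14.3, 9.5]) cube([15.5, 19.7, 14.9]) → bbox [4.7,-14.3,9.5] .. [20.2,5.4,24.4]
B = sphere(r=7.2) → bbox [-7.2,-7.2,-7.2] .. [7.2,7.2,7.2]
lo = A.lo+B.lo = [4.7-7.2, -14.3-7.2, 9.5-7.2] = [-2.500,-21.500,2.300]
hi = A.hi+B.hi = [20.2+7.2, 5.4+7.2, 24.4+7.2] = [27.400,12.600,31.600]
diag = √(29.9²+34.1²+29.3²) = √2915.31 = 53.994
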